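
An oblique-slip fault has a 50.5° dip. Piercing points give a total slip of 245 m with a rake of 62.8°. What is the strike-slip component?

112 m

strike-slip = net slip × cos(rake) = 245 m × cos(62.8°) = 112 m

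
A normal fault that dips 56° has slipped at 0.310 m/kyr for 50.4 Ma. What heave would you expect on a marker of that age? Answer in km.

8.74 km

dip-slip = rate × time = 0.310 m/kyr × 50.4 Ma = 15620 m
heave = dip-slip × cos(dip) = 15620 × cos(56°) = 8740 m = 8.74 km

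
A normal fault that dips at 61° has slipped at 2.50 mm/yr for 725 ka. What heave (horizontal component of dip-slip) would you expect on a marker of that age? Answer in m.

dip-slip = rate × time = 2.50 mm/yr × 725 ka = 1812 m
heave = dip-slip × cos(dip) = 1812 × cos(61°) = 879 m

879 m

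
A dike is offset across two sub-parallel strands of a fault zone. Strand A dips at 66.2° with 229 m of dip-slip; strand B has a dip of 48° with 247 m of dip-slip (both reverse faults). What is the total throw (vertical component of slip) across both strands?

throw_A = 229 × sin(66.2°) = 209.5 m
throw_B = 247 × sin(48°) = 183.6 m
total = 209.5 + 183.6 = 393 m

393 m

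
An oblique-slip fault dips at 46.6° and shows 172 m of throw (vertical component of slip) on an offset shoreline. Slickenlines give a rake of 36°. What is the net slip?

403 m

dip-slip = throw / sin(dip) = 172 / sin(46.6°) = 236.7 m
net slip = dip-slip / sin(rake) = 236.7 / sin(36°) = 403 m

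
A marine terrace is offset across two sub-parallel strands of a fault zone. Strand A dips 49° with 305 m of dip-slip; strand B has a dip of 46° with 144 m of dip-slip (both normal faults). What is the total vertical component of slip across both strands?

throw_A = 305 × sin(49°) = 230.2 m
throw_B = 144 × sin(46°) = 103.6 m
total = 230.2 + 103.6 = 334 m

334 m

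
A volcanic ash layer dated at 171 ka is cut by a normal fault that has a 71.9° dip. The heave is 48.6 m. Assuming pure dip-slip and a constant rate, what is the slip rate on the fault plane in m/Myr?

dip-slip = heave / cos(dip) = 48.6 m / cos(71.9°) = 156.4 m
rate = 156.4 m / 171 ka = 0.000915 m/yr = 915 m/Myr

915 m/Myr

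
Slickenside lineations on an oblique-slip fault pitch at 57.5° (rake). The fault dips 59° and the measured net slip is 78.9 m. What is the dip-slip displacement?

dip-slip = net slip × sin(rake) = 78.9 m × sin(57.5°) = 66.5 m

66.5 m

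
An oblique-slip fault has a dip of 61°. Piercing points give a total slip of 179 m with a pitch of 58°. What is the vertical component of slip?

dip-slip = net slip × sin(rake) = 179 m × sin(58°) = 151.8 m
throw = dip-slip × sin(dip) = 151.8 × sin(61°) = 133 m

133 m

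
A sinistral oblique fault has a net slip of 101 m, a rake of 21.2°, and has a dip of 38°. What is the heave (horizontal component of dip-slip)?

dip-slip = net slip × sin(rake) = 101 m × sin(21.2°) = 36.52 m
heave = dip-slip × cos(dip) = 36.52 × cos(38°) = 28.8 m

28.8 m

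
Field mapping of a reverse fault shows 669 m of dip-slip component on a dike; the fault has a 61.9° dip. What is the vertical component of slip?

throw = dip-slip × sin(dip) = 669 m × sin(61.9°) = 590 m

590 m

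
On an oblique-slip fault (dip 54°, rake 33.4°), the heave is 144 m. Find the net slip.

445 m

dip-slip = heave / cos(dip) = 144 / cos(54°) = 245 m
net slip = dip-slip / sin(rake) = 245 / sin(33.4°) = 445 m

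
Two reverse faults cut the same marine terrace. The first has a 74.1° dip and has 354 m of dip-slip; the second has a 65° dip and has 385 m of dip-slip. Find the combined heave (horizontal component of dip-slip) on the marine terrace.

heave_A = 354 × cos(74.1°) = 96.98 m
heave_B = 385 × cos(65°) = 162.7 m
total = 96.98 + 162.7 = 260 m

260 m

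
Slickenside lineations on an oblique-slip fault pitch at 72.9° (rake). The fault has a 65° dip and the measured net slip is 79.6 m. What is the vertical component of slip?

dip-slip = net slip × sin(rake) = 79.6 m × sin(72.9°) = 76.08 m
throw = dip-slip × sin(dip) = 76.08 × sin(65°) = 69 m

69 m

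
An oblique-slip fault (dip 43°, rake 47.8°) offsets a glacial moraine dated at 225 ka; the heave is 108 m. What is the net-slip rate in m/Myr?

886 m/Myr

dip-slip = heave / cos(dip) = 108 / cos(43°) = 147.7 m
net slip = dip-slip / sin(rake) = 147.7 / sin(47.8°) = 199.3 m
rate = 199.3 m / 225 ka = 0.000886 m/yr = 886 m/Myr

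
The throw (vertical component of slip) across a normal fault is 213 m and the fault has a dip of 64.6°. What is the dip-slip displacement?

236 m

dip-slip = throw / sin(dip) = 213 / sin(64.6°) = 236 m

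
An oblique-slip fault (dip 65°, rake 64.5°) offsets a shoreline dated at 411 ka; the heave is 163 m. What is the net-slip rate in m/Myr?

dip-slip = heave / cos(dip) = 163 / cos(65°) = 385.7 m
net slip = dip-slip / sin(rake) = 385.7 / sin(64.5°) = 427.3 m
rate = 427.3 m / 411 ka = 0.00104 m/yr = 1040 m/Myr

1040 m/Myr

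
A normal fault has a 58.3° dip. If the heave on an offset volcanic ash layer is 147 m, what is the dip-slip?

280 m

dip-slip = heave / cos(dip) = 147 / cos(58.3°) = 280 m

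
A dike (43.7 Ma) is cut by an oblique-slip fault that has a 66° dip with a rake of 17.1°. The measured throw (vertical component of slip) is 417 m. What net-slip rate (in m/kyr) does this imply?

dip-slip = throw / sin(dip) = 417 / sin(66°) = 456.5 m
net slip = dip-slip / sin(rake) = 456.5 / sin(17.1°) = 1552 m
rate = 1552 m / 43.7 Ma = 0.0000355 m/yr = 0.0355 m/kyr

0.0355 m/kyr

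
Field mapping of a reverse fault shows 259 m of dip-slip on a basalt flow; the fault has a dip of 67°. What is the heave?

101 m

heave = dip-slip × cos(dip) = 259 m × cos(67°) = 101 m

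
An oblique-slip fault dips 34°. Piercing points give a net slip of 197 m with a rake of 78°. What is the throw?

dip-slip = net slip × sin(rake) = 197 m × sin(78°) = 192.7 m
throw = dip-slip × sin(dip) = 192.7 × sin(34°) = 108 m

108 m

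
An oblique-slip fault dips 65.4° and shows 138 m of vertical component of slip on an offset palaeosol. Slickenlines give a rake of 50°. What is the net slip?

198 m

dip-slip = throw / sin(dip) = 138 / sin(65.4°) = 151.8 m
net slip = dip-slip / sin(rake) = 151.8 / sin(50°) = 198 m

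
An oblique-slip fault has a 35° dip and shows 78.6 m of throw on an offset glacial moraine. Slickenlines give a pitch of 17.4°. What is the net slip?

458 m

dip-slip = throw / sin(dip) = 78.6 / sin(35°) = 137 m
net slip = dip-slip / sin(rake) = 137 / sin(17.4°) = 458 m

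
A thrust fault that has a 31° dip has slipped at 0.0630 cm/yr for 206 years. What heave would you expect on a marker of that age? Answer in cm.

11.1 cm

dip-slip = rate × time = 0.0630 cm/yr × 206 years = 0.1298 m
heave = dip-slip × cos(dip) = 0.1298 × cos(31°) = 0.111 m = 11.1 cm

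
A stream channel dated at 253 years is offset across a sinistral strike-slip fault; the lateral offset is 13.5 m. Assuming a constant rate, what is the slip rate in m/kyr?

rate = 13.5 m / 253 years = 0.0534 m/yr = 53.4 m/kyr

53.4 m/kyr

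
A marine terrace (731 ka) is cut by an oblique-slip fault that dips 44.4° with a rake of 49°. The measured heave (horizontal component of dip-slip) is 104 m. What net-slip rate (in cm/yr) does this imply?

0.0264 cm/yr

dip-slip = heave / cos(dip) = 104 / cos(44.4°) = 145.6 m
net slip = dip-slip / sin(rake) = 145.6 / sin(49°) = 192.9 m
rate = 192.9 m / 731 ka = 0.000264 m/yr = 0.0264 cm/yr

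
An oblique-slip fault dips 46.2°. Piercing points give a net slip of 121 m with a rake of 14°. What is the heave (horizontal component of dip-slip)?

20.3 m

dip-slip = net slip × sin(rake) = 121 m × sin(14°) = 29.27 m
heave = dip-slip × cos(dip) = 29.27 × cos(46.2°) = 20.3 m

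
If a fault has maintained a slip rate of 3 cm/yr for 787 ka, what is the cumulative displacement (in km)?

23.6 km

slip = rate × time = 3 cm/yr × 787 ka = 23600 m = 23.6 km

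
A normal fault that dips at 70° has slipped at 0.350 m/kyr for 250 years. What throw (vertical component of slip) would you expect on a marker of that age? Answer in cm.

dip-slip = rate × time = 0.350 m/kyr × 250 years = 0.08750 m
throw = dip-slip × sin(dip) = 0.08750 × sin(70°) = 0.0822 m = 8.22 cm

8.22 cm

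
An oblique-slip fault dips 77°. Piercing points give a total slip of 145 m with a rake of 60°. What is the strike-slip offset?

strike-slip = net slip × cos(rake) = 145 m × cos(60°) = 72.5 m

72.5 m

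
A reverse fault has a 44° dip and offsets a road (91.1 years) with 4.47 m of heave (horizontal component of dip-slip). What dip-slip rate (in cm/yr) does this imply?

6.82 cm/yr

dip-slip = heave / cos(dip) = 4.47 m / cos(44°) = 6.214 m
rate = 6.214 m / 91.1 years = 0.0682 m/yr = 6.82 cm/yr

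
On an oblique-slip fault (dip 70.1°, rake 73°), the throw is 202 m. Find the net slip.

dip-slip = throw / sin(dip) = 202 / sin(70.1°) = 214.8 m
net slip = dip-slip / sin(rake) = 214.8 / sin(73°) = 225 m

225 m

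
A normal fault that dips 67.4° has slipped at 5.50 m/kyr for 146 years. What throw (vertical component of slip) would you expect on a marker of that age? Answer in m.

dip-slip = rate × time = 5.50 m/kyr × 146 years = 0.8030 m
throw = dip-slip × sin(dip) = 0.8030 × sin(67.4°) = 0.741 m

0.741 m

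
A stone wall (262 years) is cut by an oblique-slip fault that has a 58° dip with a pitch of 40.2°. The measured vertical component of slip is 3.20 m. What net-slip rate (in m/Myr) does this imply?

dip-slip = throw / sin(dip) = 3.20 / sin(58°) = 3.773 m
net slip = dip-slip / sin(rake) = 3.773 / sin(40.2°) = 5.846 m
rate = 5.846 m / 262 years = 0.0223 m/yr = 22300 m/Myr

22300 m/Myr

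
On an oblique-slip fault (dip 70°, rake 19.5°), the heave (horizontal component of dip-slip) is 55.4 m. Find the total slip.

dip-slip = heave / cos(dip) = 55.4 / cos(70°) = 162 m
net slip = dip-slip / sin(rake) = 162 / sin(19.5°) = 485 m

485 m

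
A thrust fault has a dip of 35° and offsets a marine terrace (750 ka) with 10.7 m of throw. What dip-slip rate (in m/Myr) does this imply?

dip-slip = throw / sin(dip) = 10.7 m / sin(35°) = 18.65 m
rate = 18.65 m / 750 ka = 0.0000249 m/yr = 24.9 m/Myr

24.9 m/Myr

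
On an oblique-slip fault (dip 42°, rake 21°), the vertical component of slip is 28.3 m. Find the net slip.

dip-slip = throw / sin(dip) = 28.3 / sin(42°) = 42.29 m
net slip = dip-slip / sin(rake) = 42.29 / sin(21°) = 118 m

118 m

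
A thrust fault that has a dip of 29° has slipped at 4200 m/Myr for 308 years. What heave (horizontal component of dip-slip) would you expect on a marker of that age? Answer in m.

1.13 m

dip-slip = rate × time = 4200 m/Myr × 308 years = 1.294 m
heave = dip-slip × cos(dip) = 1.294 × cos(29°) = 1.13 m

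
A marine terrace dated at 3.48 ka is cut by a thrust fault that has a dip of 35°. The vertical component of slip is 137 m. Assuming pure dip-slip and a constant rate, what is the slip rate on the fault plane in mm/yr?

dip-slip = throw / sin(dip) = 137 m / sin(35°) = 238.9 m
rate = 238.9 m / 3.48 ka = 0.0686 m/yr = 68.6 mm/yr

68.6 mm/yr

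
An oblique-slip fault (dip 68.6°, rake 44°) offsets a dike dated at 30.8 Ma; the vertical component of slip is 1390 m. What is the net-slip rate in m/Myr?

dip-slip = throw / sin(dip) = 1390 / sin(68.6°) = 1493 m
net slip = dip-slip / sin(rake) = 1493 / sin(44°) = 2149 m
rate = 2149 m / 30.8 Ma = 0.0000698 m/yr = 69.8 m/Myr

69.8 m/Myr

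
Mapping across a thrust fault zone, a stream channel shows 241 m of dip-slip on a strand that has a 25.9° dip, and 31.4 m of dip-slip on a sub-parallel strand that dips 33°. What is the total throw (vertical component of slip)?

122 m

throw_A = 241 × sin(25.9°) = 105.3 m
throw_B = 31.4 × sin(33°) = 17.10 m
total = 105.3 + 17.10 = 122 m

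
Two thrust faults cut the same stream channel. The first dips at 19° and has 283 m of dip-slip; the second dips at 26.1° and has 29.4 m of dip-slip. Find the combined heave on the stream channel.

heave_A = 283 × cos(19°) = 267.6 m
heave_B = 29.4 × cos(26.1°) = 26.40 m
total = 267.6 + 26.40 = 294 m

294 m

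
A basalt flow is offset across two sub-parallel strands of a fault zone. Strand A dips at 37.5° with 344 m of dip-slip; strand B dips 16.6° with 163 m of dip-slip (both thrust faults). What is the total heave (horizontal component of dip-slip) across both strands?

heave_A = 344 × cos(37.5°) = 272.9 m
heave_B = 163 × cos(16.6°) = 156.2 m
total = 272.9 + 156.2 = 429 m

429 m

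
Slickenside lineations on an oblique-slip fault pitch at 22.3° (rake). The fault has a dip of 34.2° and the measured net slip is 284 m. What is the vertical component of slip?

dip-slip = net slip × sin(rake) = 284 m × sin(22.3°) = 107.8 m
throw = dip-slip × sin(dip) = 107.8 × sin(34.2°) = 60.6 m

60.6 m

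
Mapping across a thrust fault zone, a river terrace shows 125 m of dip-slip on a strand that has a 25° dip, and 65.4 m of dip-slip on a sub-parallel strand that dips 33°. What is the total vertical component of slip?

88.4 m

throw_A = 125 × sin(25°) = 52.83 m
throw_B = 65.4 × sin(33°) = 35.62 m
total = 52.83 + 35.62 = 88.4 m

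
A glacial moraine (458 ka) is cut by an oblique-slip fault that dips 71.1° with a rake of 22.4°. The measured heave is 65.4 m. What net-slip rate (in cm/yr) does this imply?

dip-slip = heave / cos(dip) = 65.4 / cos(71.1°) = 201.9 m
net slip = dip-slip / sin(rake) = 201.9 / sin(22.4°) = 529.8 m
rate = 529.8 m / 458 ka = 0.00116 m/yr = 0.116 cm/yr

0.116 cm/yr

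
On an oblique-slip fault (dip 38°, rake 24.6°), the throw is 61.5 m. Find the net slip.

dip-slip = throw / sin(dip) = 61.5 / sin(38°) = 99.89 m
net slip = dip-slip / sin(rake) = 99.89 / sin(24.6°) = 240 m

240 m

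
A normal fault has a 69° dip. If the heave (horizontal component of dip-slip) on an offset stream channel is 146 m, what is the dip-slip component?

dip-slip = heave / cos(dip) = 146 / cos(69°) = 407 m

407 m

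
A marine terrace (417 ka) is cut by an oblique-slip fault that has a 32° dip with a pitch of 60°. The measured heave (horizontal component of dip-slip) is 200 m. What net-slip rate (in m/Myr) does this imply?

653 m/Myr

dip-slip = heave / cos(dip) = 200 / cos(32°) = 235.8 m
net slip = dip-slip / sin(rake) = 235.8 / sin(60°) = 272.3 m
rate = 272.3 m / 417 ka = 0.000653 m/yr = 653 m/Myr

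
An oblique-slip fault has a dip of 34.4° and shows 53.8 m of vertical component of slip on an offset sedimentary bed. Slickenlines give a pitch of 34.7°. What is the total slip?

dip-slip = throw / sin(dip) = 53.8 / sin(34.4°) = 95.23 m
net slip = dip-slip / sin(rake) = 95.23 / sin(34.7°) = 167 m

167 m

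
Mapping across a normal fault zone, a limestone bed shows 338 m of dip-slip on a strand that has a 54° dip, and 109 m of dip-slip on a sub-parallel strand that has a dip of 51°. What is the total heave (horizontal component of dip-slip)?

heave_A = 338 × cos(54°) = 198.7 m
heave_B = 109 × cos(51°) = 68.60 m
total = 198.7 + 68.60 = 267 m

267 m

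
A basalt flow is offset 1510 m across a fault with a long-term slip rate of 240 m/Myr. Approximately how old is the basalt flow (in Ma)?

6.29 Ma

age = offset / rate = 1510 m / (240 m/Myr) = 6.29e+06 yr = 6.29 Ma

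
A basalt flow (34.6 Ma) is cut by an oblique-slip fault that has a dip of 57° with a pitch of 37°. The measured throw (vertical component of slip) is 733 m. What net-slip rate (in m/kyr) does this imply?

0.0420 m/kyr

dip-slip = throw / sin(dip) = 733 / sin(57°) = 874 m
net slip = dip-slip / sin(rake) = 874 / sin(37°) = 1452 m
rate = 1452 m / 34.6 Ma = 0.0000420 m/yr = 0.0420 m/kyr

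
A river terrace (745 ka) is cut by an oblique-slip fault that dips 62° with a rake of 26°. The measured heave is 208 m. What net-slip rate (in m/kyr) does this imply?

dip-slip = heave / cos(dip) = 208 / cos(62°) = 443.1 m
net slip = dip-slip / sin(rake) = 443.1 / sin(26°) = 1011 m
rate = 1011 m / 745 ka = 0.00136 m/yr = 1.36 m/kyr

1.36 m/kyr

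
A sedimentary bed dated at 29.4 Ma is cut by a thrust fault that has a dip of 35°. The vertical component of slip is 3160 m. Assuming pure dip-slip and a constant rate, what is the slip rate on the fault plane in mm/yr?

dip-slip = throw / sin(dip) = 3160 m / sin(35°) = 5509 m
rate = 5509 m / 29.4 Ma = 0.000187 m/yr = 0.187 mm/yr

0.187 mm/yr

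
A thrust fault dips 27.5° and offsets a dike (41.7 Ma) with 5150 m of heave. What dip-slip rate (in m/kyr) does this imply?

0.139 m/kyr

dip-slip = heave / cos(dip) = 5150 m / cos(27.5°) = 5806 m
rate = 5806 m / 41.7 Ma = 0.000139 m/yr = 0.139 m/kyr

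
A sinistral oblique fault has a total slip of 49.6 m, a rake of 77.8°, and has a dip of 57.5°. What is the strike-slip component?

strike-slip = net slip × cos(rake) = 49.6 m × cos(77.8°) = 10.5 m

10.5 m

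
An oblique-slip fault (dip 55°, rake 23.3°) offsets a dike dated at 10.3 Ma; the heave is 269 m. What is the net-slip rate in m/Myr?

dip-slip = heave / cos(dip) = 269 / cos(55°) = 469 m
net slip = dip-slip / sin(rake) = 469 / sin(23.3°) = 1186 m
rate = 1186 m / 10.3 Ma = 0.000115 m/yr = 115 m/Myr

115 m/Myr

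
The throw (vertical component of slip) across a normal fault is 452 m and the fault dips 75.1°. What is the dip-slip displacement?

468 m

dip-slip = throw / sin(dip) = 452 / sin(75.1°) = 468 m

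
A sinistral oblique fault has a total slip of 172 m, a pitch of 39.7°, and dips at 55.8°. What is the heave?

61.8 m

dip-slip = net slip × sin(rake) = 172 m × sin(39.7°) = 109.9 m
heave = dip-slip × cos(dip) = 109.9 × cos(55.8°) = 61.8 m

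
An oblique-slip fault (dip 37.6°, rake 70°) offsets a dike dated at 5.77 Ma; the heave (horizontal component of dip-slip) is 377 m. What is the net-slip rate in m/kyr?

0.0878 m/kyr

dip-slip = heave / cos(dip) = 377 / cos(37.6°) = 475.8 m
net slip = dip-slip / sin(rake) = 475.8 / sin(70°) = 506.4 m
rate = 506.4 m / 5.77 Ma = 0.0000878 m/yr = 0.0878 m/kyr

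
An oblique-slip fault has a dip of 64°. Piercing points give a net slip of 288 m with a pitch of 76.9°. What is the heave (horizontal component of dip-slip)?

dip-slip = net slip × sin(rake) = 288 m × sin(76.9°) = 280.5 m
heave = dip-slip × cos(dip) = 280.5 × cos(64°) = 123 m

123 m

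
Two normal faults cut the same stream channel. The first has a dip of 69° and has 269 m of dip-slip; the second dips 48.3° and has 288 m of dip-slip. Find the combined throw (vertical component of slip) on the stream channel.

466 m

throw_A = 269 × sin(69°) = 251.1 m
throw_B = 288 × sin(48.3°) = 215 m
total = 251.1 + 215 = 466 m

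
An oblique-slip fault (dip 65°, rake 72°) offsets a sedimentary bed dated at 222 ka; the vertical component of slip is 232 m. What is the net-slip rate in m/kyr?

dip-slip = throw / sin(dip) = 232 / sin(65°) = 256 m
net slip = dip-slip / sin(rake) = 256 / sin(72°) = 269.2 m
rate = 269.2 m / 222 ka = 0.00121 m/yr = 1.21 m/kyr

1.21 m/kyr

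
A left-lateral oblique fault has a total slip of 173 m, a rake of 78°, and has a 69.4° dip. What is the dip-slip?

dip-slip = net slip × sin(rake) = 173 m × sin(78°) = 169 m

169 m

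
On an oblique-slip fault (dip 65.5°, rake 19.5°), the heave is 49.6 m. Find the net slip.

dip-slip = heave / cos(dip) = 49.6 / cos(65.5°) = 119.6 m
net slip = dip-slip / sin(rake) = 119.6 / sin(19.5°) = 358 m

358 m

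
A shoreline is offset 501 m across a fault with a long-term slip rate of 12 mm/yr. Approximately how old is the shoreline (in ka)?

41.8 ka

age = offset / rate = 501 m / (12 mm/yr) = 41800 yr = 41.8 ka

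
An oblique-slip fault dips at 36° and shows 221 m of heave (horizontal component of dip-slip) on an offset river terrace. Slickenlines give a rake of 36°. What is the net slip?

dip-slip = heave / cos(dip) = 221 / cos(36°) = 273.2 m
net slip = dip-slip / sin(rake) = 273.2 / sin(36°) = 465 m

465 m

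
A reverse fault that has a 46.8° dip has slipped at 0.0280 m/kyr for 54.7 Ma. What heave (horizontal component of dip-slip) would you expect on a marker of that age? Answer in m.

dip-slip = rate × time = 0.0280 m/kyr × 54.7 Ma = 1532 m
heave = dip-slip × cos(dip) = 1532 × cos(46.8°) = 1050 m

1050 m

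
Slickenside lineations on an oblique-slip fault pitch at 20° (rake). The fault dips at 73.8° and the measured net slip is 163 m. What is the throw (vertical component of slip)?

dip-slip = net slip × sin(rake) = 163 m × sin(20°) = 55.75 m
throw = dip-slip × sin(dip) = 55.75 × sin(73.8°) = 53.5 m

53.5 m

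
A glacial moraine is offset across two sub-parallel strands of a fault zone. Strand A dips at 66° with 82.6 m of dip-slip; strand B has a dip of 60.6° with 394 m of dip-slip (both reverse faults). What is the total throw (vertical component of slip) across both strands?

throw_A = 82.6 × sin(66°) = 75.46 m
throw_B = 394 × sin(60.6°) = 343.3 m
total = 75.46 + 343.3 = 419 m

419 m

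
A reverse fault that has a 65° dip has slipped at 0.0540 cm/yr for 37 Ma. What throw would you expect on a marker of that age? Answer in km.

18.1 km

dip-slip = rate × time = 0.0540 cm/yr × 37 Ma = 19980 m
throw = dip-slip × sin(dip) = 19980 × sin(65°) = 18100 m = 18.1 km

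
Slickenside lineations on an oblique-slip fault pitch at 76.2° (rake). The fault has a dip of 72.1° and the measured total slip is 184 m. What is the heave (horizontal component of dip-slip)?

dip-slip = net slip × sin(rake) = 184 m × sin(76.2°) = 178.7 m
heave = dip-slip × cos(dip) = 178.7 × cos(72.1°) = 54.9 m

54.9 m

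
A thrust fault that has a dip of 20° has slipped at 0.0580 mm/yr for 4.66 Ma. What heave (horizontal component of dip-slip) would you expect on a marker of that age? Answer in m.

254 m

dip-slip = rate × time = 0.0580 mm/yr × 4.66 Ma = 270.3 m
heave = dip-slip × cos(dip) = 270.3 × cos(20°) = 254 m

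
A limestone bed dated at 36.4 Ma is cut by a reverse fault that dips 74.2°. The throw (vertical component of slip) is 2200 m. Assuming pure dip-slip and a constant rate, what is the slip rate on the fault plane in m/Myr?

dip-slip = throw / sin(dip) = 2200 m / sin(74.2°) = 2286 m
rate = 2286 m / 36.4 Ma = 0.0000628 m/yr = 62.8 m/Myr

62.8 m/Myr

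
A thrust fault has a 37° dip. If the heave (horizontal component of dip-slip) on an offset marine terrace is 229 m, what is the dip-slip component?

287 m

dip-slip = heave / cos(dip) = 229 / cos(37°) = 287 m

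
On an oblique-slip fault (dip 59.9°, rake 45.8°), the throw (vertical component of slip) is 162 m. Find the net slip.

dip-slip = throw / sin(dip) = 162 / sin(59.9°) = 187.3 m
net slip = dip-slip / sin(rake) = 187.3 / sin(45.8°) = 261 m

261 m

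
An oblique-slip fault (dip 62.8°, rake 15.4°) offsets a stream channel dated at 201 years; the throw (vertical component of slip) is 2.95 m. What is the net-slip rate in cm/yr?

6.21 cm/yr

dip-slip = throw / sin(dip) = 2.95 / sin(62.8°) = 3.317 m
net slip = dip-slip / sin(rake) = 3.317 / sin(15.4°) = 12.49 m
rate = 12.49 m / 201 years = 0.0621 m/yr = 6.21 cm/yr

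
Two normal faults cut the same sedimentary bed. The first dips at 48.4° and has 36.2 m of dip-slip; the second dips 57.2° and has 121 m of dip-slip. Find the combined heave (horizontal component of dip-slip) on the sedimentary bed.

heave_A = 36.2 × cos(48.4°) = 24.03 m
heave_B = 121 × cos(57.2°) = 65.55 m
total = 24.03 + 65.55 = 89.6 m

89.6 m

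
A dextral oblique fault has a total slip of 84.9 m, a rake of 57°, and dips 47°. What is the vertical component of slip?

52.1 m

dip-slip = net slip × sin(rake) = 84.9 m × sin(57°) = 71.20 m
throw = dip-slip × sin(dip) = 71.20 × sin(47°) = 52.1 m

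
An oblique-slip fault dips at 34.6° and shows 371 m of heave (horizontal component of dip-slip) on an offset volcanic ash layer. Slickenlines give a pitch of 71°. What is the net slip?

dip-slip = heave / cos(dip) = 371 / cos(34.6°) = 450.7 m
net slip = dip-slip / sin(rake) = 450.7 / sin(71°) = 477 m

477 m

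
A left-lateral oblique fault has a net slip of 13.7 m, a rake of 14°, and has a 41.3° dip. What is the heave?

2.49 m

dip-slip = net slip × sin(rake) = 13.7 m × sin(14°) = 3.314 m
heave = dip-slip × cos(dip) = 3.314 × cos(41.3°) = 2.49 m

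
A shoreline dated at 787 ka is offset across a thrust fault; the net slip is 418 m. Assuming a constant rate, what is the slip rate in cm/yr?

rate = 418 m / 787 ka = 0.000531 m/yr = 0.0531 cm/yr

0.0531 cm/yr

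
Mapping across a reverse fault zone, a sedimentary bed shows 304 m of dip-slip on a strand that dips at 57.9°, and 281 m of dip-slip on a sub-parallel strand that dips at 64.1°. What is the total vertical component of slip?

510 m

throw_A = 304 × sin(57.9°) = 257.5 m
throw_B = 281 × sin(64.1°) = 252.8 m
total = 257.5 + 252.8 = 510 m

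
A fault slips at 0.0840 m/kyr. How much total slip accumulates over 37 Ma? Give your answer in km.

slip = rate × time = 0.0840 m/kyr × 37 Ma = 3110 m = 3.11 km

3.11 km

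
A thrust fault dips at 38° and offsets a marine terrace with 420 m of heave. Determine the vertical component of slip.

throw = heave × tan(dip) = 420 × tan(38°) = 328 m

328 m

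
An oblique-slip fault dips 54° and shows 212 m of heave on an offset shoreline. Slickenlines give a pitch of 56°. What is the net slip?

435 m

dip-slip = heave / cos(dip) = 212 / cos(54°) = 360.7 m
net slip = dip-slip / sin(rake) = 360.7 / sin(56°) = 435 m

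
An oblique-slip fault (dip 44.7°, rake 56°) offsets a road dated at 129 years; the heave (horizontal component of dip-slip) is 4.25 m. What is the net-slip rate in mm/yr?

55.9 mm/yr

dip-slip = heave / cos(dip) = 4.25 / cos(44.7°) = 5.979 m
net slip = dip-slip / sin(rake) = 5.979 / sin(56°) = 7.212 m
rate = 7.212 m / 129 years = 0.0559 m/yr = 55.9 mm/yr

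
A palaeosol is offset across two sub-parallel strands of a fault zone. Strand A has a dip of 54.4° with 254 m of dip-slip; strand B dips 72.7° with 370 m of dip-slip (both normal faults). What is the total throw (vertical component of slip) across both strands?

560 m

throw_A = 254 × sin(54.4°) = 206.5 m
throw_B = 370 × sin(72.7°) = 353.3 m
total = 206.5 + 353.3 = 560 m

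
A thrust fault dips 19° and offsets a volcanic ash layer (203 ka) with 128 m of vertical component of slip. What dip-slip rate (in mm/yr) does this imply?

dip-slip = throw / sin(dip) = 128 m / sin(19°) = 393.2 m
rate = 393.2 m / 203 ka = 0.00194 m/yr = 1.94 mm/yr

1.94 mm/yr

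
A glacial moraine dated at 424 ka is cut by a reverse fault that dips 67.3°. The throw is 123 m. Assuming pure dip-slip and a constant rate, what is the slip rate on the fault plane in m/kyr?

0.314 m/kyr

dip-slip = throw / sin(dip) = 123 m / sin(67.3°) = 133.3 m
rate = 133.3 m / 424 ka = 0.000314 m/yr = 0.314 m/kyr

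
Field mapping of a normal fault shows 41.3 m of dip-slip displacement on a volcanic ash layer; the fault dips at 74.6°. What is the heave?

heave = dip-slip × cos(dip) = 41.3 m × cos(74.6°) = 11 m

11 m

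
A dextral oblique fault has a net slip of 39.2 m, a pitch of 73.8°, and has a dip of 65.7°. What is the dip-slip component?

37.6 m

dip-slip = net slip × sin(rake) = 39.2 m × sin(73.8°) = 37.6 m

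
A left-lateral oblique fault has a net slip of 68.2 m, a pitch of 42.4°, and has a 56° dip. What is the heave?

dip-slip = net slip × sin(rake) = 68.2 m × sin(42.4°) = 45.99 m
heave = dip-slip × cos(dip) = 45.99 × cos(56°) = 25.7 m

25.7 m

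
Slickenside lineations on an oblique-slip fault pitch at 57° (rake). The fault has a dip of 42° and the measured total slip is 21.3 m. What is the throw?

12 m

dip-slip = net slip × sin(rake) = 21.3 m × sin(57°) = 17.86 m
throw = dip-slip × sin(dip) = 17.86 × sin(42°) = 12 m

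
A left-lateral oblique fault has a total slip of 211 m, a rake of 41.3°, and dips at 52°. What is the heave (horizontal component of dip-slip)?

85.7 m

dip-slip = net slip × sin(rake) = 211 m × sin(41.3°) = 139.3 m
heave = dip-slip × cos(dip) = 139.3 × cos(52°) = 85.7 m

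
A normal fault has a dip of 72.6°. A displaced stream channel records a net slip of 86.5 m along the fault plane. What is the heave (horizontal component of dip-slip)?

heave = dip-slip × cos(dip) = 86.5 m × cos(72.6°) = 25.9 m

25.9 m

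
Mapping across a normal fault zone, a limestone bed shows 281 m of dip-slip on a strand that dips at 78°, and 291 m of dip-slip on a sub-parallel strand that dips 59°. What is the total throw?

524 m

throw_A = 281 × sin(78°) = 274.9 m
throw_B = 291 × sin(59°) = 249.4 m
total = 274.9 + 249.4 = 524 m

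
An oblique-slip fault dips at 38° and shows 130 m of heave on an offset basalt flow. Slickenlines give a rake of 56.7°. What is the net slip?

197 m

dip-slip = heave / cos(dip) = 130 / cos(38°) = 165 m
net slip = dip-slip / sin(rake) = 165 / sin(56.7°) = 197 m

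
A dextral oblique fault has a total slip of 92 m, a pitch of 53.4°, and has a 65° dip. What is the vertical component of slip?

66.9 m

dip-slip = net slip × sin(rake) = 92 m × sin(53.4°) = 73.86 m
throw = dip-slip × sin(dip) = 73.86 × sin(65°) = 66.9 m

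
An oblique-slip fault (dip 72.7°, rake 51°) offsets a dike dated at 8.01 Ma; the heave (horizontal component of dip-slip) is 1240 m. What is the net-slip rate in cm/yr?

dip-slip = heave / cos(dip) = 1240 / cos(72.7°) = 4170 m
net slip = dip-slip / sin(rake) = 4170 / sin(51°) = 5366 m
rate = 5366 m / 8.01 Ma = 0.000670 m/yr = 0.0670 cm/yr

0.0670 cm/yr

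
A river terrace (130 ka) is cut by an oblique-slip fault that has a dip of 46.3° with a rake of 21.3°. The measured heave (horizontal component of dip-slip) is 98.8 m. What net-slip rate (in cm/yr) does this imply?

0.303 cm/yr

dip-slip = heave / cos(dip) = 98.8 / cos(46.3°) = 143 m
net slip = dip-slip / sin(rake) = 143 / sin(21.3°) = 393.7 m
rate = 393.7 m / 130 ka = 0.00303 m/yr = 0.303 cm/yr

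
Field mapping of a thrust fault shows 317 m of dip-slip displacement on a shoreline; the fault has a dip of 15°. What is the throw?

throw = dip-slip × sin(dip) = 317 m × sin(15°) = 82 m

82 m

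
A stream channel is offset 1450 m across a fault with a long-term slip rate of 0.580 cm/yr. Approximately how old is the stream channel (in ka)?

250 ka

age = offset / rate = 1450 m / (0.580 cm/yr) = 250000 yr = 250 ka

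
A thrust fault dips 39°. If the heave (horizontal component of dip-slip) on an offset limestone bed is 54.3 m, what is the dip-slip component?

69.9 m

dip-slip = heave / cos(dip) = 54.3 / cos(39°) = 69.9 m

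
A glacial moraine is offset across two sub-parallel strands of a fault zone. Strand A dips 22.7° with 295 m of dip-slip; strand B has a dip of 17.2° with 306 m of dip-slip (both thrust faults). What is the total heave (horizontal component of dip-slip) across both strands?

564 m

heave_A = 295 × cos(22.7°) = 272.1 m
heave_B = 306 × cos(17.2°) = 292.3 m
total = 272.1 + 292.3 = 564 m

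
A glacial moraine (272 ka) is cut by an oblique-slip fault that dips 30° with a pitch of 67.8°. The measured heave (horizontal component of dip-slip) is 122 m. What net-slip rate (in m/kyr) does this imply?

0.559 m/kyr

dip-slip = heave / cos(dip) = 122 / cos(30°) = 140.9 m
net slip = dip-slip / sin(rake) = 140.9 / sin(67.8°) = 152.2 m
rate = 152.2 m / 272 ka = 0.000559 m/yr = 0.559 m/kyr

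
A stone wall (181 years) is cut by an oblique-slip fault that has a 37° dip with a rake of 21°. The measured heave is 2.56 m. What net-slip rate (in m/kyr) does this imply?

49.4 m/kyr

dip-slip = heave / cos(dip) = 2.56 / cos(37°) = 3.205 m
net slip = dip-slip / sin(rake) = 3.205 / sin(21°) = 8.945 m
rate = 8.945 m / 181 years = 0.0494 m/yr = 49.4 m/kyr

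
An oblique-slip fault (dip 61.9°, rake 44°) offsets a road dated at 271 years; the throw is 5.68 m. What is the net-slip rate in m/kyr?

dip-slip = throw / sin(dip) = 5.68 / sin(61.9°) = 6.439 m
net slip = dip-slip / sin(rake) = 6.439 / sin(44°) = 9.269 m
rate = 9.269 m / 271 years = 0.0342 m/yr = 34.2 m/kyr

34.2 m/kyr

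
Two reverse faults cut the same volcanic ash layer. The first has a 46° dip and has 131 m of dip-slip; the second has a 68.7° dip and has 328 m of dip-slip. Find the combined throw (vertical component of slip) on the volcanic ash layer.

400 m

throw_A = 131 × sin(46°) = 94.23 m
throw_B = 328 × sin(68.7°) = 305.6 m
total = 94.23 + 305.6 = 400 m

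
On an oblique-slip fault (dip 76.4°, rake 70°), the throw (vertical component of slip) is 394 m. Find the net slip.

dip-slip = throw / sin(dip) = 394 / sin(76.4°) = 405.4 m
net slip = dip-slip / sin(rake) = 405.4 / sin(70°) = 431 m

431 m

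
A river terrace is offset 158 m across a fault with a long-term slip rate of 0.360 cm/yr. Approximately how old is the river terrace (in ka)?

43.9 ka

age = offset / rate = 158 m / (0.360 cm/yr) = 43900 yr = 43.9 ka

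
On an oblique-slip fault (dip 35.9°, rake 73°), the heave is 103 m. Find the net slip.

133 m

dip-slip = heave / cos(dip) = 103 / cos(35.9°) = 127.2 m
net slip = dip-slip / sin(rake) = 127.2 / sin(73°) = 133 m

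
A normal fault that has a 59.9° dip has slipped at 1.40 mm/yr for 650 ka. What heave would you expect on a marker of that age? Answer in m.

456 m

dip-slip = rate × time = 1.40 mm/yr × 650 ka = 910 m
heave = dip-slip × cos(dip) = 910 × cos(59.9°) = 456 m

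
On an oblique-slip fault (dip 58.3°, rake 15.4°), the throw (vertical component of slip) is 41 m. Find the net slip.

dip-slip = throw / sin(dip) = 41 / sin(58.3°) = 48.19 m
net slip = dip-slip / sin(rake) = 48.19 / sin(15.4°) = 181 m

181 m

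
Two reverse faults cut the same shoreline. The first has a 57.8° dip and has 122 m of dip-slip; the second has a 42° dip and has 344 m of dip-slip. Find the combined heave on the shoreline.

heave_A = 122 × cos(57.8°) = 65.01 m
heave_B = 344 × cos(42°) = 255.6 m
total = 65.01 + 255.6 = 321 m

321 m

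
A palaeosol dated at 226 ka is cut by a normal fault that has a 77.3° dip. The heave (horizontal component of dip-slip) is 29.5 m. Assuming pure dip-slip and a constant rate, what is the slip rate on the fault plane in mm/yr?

dip-slip = heave / cos(dip) = 29.5 m / cos(77.3°) = 134.2 m
rate = 134.2 m / 226 ka = 0.000594 m/yr = 0.594 mm/yr

0.594 mm/yr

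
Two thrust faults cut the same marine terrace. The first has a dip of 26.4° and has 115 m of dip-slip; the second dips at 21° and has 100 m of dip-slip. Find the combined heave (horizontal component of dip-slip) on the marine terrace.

heave_A = 115 × cos(26.4°) = 103 m
heave_B = 100 × cos(21°) = 93.36 m
total = 103 + 93.36 = 196 m

196 m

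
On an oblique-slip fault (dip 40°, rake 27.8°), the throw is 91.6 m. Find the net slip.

306 m

dip-slip = throw / sin(dip) = 91.6 / sin(40°) = 142.5 m
net slip = dip-slip / sin(rake) = 142.5 / sin(27.8°) = 306 m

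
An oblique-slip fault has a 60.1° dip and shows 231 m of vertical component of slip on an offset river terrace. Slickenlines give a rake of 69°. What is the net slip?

285 m

dip-slip = throw / sin(dip) = 231 / sin(60.1°) = 266.5 m
net slip = dip-slip / sin(rake) = 266.5 / sin(69°) = 285 m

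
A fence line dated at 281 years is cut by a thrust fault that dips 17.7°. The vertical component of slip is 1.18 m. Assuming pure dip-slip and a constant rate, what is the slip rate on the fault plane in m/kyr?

dip-slip = throw / sin(dip) = 1.18 m / sin(17.7°) = 3.881 m
rate = 3.881 m / 281 years = 0.0138 m/yr = 13.8 m/kyr

13.8 m/kyr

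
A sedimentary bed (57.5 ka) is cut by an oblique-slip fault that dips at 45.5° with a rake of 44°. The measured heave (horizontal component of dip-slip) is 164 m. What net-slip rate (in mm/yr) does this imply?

dip-slip = heave / cos(dip) = 164 / cos(45.5°) = 234 m
net slip = dip-slip / sin(rake) = 234 / sin(44°) = 336.8 m
rate = 336.8 m / 57.5 ka = 0.00586 m/yr = 5.86 mm/yr

5.86 mm/yr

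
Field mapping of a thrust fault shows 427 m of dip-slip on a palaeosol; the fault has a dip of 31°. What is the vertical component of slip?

throw = dip-slip × sin(dip) = 427 m × sin(31°) = 220 m

220 m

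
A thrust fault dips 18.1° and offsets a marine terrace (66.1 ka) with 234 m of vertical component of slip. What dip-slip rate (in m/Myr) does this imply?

11400 m/Myr

dip-slip = throw / sin(dip) = 234 m / sin(18.1°) = 753.2 m
rate = 753.2 m / 66.1 ka = 0.0114 m/yr = 11400 m/Myr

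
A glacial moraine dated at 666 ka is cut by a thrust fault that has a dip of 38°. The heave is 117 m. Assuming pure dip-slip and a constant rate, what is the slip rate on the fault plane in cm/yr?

dip-slip = heave / cos(dip) = 117 m / cos(38°) = 148.5 m
rate = 148.5 m / 666 ka = 0.000223 m/yr = 0.0223 cm/yr

0.0223 cm/yr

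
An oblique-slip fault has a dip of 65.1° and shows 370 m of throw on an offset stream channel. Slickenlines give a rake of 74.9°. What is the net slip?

dip-slip = throw / sin(dip) = 370 / sin(65.1°) = 407.9 m
net slip = dip-slip / sin(rake) = 407.9 / sin(74.9°) = 423 m

423 m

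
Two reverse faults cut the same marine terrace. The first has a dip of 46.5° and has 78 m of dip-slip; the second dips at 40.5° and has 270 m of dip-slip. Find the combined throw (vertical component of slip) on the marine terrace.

232 m

throw_A = 78 × sin(46.5°) = 56.58 m
throw_B = 270 × sin(40.5°) = 175.4 m
total = 56.58 + 175.4 = 232 m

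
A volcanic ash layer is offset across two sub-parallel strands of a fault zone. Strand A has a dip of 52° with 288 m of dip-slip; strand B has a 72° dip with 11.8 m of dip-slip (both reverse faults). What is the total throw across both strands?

238 m

throw_A = 288 × sin(52°) = 226.9 m
throw_B = 11.8 × sin(72°) = 11.22 m
total = 226.9 + 11.22 = 238 m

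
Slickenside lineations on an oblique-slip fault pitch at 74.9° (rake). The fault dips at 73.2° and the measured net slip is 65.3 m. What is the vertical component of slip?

60.4 m

dip-slip = net slip × sin(rake) = 65.3 m × sin(74.9°) = 63.05 m
throw = dip-slip × sin(dip) = 63.05 × sin(73.2°) = 60.4 m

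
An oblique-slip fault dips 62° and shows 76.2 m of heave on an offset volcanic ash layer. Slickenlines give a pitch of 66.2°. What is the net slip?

177 m

dip-slip = heave / cos(dip) = 76.2 / cos(62°) = 162.3 m
net slip = dip-slip / sin(rake) = 162.3 / sin(66.2°) = 177 m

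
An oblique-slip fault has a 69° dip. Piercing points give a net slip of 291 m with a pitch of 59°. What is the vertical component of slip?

dip-slip = net slip × sin(rake) = 291 m × sin(59°) = 249.4 m
throw = dip-slip × sin(dip) = 249.4 × sin(69°) = 233 m

233 m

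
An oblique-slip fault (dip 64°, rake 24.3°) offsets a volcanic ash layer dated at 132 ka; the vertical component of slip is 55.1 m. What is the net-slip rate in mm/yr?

dip-slip = throw / sin(dip) = 55.1 / sin(64°) = 61.30 m
net slip = dip-slip / sin(rake) = 61.30 / sin(24.3°) = 149 m
rate = 149 m / 132 ka = 0.00113 m/yr = 1.13 mm/yr

1.13 mm/yr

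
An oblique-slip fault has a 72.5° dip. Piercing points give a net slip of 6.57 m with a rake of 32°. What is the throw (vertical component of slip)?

3.32 m

dip-slip = net slip × sin(rake) = 6.57 m × sin(32°) = 3.482 m
throw = dip-slip × sin(dip) = 3.482 × sin(72.5°) = 3.32 m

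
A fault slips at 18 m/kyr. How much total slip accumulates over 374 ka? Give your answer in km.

6.73 km

slip = rate × time = 18 m/kyr × 374 ka = 6730 m = 6.73 km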